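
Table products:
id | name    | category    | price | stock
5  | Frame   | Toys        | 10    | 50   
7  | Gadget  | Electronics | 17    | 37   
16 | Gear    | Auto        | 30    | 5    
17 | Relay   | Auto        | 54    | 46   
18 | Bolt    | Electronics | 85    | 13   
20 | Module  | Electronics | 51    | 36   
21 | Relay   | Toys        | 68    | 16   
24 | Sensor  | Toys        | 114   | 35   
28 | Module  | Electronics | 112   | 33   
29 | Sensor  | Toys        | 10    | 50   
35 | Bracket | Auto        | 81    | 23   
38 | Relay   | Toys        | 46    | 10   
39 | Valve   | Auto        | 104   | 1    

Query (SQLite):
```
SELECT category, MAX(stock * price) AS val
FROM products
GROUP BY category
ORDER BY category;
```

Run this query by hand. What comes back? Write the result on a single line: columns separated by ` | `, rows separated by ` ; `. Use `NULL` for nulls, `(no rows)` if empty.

For each row compute stock * price.
Group by category; take MAX of the expression per group.
  Auto: ids {16, 17, 35, 39} → MAX(stock * price)=2484
  Electronics: ids {7, 18, 20, 28} → MAX(stock * price)=3696
  Toys: ids {5, 21, 24, 29, 38} → MAX(stock * price)=3990

Auto | 2484 ; Electronics | 3696 ; Toys | 3990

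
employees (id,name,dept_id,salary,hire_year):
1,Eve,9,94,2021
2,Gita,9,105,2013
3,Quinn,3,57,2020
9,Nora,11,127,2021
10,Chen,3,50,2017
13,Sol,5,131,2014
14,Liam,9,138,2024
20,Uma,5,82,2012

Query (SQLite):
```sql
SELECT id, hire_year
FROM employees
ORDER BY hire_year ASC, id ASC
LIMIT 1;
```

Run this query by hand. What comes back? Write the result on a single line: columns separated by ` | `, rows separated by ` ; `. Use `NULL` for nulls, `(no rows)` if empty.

Sort by hire_year asc, tiebreak id asc: (2012, id=20), (2013, id=2), (2014, id=13), (2017, id=10) …. Take first 1.

20 | 2012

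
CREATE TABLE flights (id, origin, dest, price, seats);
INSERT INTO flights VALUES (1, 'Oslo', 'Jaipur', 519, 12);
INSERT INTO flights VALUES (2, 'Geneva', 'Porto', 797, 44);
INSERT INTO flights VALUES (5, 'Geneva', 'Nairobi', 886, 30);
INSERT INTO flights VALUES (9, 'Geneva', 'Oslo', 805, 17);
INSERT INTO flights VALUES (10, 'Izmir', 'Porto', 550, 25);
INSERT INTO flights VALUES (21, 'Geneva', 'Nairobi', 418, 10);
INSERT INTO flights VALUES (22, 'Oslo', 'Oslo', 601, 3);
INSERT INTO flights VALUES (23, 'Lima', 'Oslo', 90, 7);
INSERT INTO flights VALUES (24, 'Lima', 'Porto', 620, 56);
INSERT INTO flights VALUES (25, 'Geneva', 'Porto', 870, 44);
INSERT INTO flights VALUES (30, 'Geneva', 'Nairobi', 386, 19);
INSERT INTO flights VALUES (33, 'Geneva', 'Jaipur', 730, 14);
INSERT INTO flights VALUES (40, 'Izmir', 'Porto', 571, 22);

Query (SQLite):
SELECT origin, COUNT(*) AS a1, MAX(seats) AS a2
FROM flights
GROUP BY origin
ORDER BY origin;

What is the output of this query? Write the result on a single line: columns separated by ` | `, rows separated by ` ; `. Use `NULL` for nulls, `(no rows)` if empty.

Geneva | 7 | 44 ; Izmir | 2 | 25 ; Lima | 2 | 56 ; Oslo | 2 | 12

Group flights by origin.
Per group compute: COUNT(*), MAX(seats).
  Geneva: ids {2, 5, 9, 21, 25, 30, 33} → COUNT(*)=7, MAX(seats)=44
  Izmir: ids {10, 40} → COUNT(*)=2, MAX(seats)=25
  Lima: ids {23, 24} → COUNT(*)=2, MAX(seats)=56
  Oslo: ids {1, 22} → COUNT(*)=2, MAX(seats)=12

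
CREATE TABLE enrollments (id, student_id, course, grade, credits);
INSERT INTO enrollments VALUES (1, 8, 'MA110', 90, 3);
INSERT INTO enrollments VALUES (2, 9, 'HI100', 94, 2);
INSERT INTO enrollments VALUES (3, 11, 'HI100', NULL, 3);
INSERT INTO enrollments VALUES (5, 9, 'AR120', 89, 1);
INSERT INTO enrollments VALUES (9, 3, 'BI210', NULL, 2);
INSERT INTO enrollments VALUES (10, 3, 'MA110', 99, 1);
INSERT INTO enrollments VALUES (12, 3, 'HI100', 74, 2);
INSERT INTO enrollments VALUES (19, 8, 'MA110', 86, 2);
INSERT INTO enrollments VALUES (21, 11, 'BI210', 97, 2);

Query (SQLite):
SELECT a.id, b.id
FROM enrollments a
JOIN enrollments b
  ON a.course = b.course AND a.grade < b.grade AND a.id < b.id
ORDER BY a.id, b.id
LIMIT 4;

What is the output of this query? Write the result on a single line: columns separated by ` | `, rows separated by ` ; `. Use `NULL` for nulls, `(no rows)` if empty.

1 | 10

Pairs (a,b) with same course, a.grade < b.grade, a.id < b.id.
course groups: AR120:{5} BI210:{9,21} HI100:{2,3,12} MA110:{1,10,19}
Ordered by (a.id, b.id); first 4.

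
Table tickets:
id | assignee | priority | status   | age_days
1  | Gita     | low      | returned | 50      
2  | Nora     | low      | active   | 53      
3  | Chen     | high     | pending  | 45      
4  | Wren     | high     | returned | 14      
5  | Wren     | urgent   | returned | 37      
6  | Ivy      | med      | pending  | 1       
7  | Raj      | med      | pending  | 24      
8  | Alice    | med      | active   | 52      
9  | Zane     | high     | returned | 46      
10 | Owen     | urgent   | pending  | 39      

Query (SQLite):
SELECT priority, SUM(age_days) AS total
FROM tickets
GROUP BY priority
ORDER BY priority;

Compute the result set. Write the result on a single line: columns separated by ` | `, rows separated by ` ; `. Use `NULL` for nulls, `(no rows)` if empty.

high | 105 ; low | 103 ; med | 77 ; urgent | 76

Partition tickets by priority; compute SUM(age_days) within each group.
  high: ids {3, 4, 9} → SUM(age_days)=105
  low: ids {1, 2} → SUM(age_days)=103
  med: ids {6, 7, 8} → SUM(age_days)=77
  urgent: ids {5, 10} → SUM(age_days)=76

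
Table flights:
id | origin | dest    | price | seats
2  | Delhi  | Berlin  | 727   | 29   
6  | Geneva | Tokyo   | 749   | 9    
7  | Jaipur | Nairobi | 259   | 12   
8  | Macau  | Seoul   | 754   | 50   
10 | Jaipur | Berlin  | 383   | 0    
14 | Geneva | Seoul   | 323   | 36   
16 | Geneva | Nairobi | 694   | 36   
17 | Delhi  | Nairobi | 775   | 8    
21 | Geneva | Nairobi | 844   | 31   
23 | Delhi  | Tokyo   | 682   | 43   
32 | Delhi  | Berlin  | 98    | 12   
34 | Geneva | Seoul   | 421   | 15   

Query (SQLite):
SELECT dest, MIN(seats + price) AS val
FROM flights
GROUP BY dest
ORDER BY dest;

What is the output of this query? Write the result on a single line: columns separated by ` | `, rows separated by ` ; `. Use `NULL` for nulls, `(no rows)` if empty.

Berlin | 110 ; Nairobi | 271 ; Seoul | 359 ; Tokyo | 725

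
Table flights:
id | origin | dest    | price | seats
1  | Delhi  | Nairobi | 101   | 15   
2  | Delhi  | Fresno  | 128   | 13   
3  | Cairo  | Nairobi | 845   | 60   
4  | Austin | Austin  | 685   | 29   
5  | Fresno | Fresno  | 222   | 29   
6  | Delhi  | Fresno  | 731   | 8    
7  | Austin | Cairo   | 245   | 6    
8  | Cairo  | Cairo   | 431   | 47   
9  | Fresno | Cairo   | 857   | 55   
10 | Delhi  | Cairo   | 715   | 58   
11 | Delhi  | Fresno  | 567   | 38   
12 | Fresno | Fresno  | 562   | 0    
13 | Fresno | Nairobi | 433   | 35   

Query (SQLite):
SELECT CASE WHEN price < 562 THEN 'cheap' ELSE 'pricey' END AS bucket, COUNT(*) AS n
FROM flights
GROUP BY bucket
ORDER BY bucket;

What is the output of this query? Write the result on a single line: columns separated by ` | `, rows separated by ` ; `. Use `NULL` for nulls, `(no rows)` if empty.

cheap | 6 ; pricey | 7

Bucket rows by price < 562 → 'cheap' else 'pricey'; count each bucket.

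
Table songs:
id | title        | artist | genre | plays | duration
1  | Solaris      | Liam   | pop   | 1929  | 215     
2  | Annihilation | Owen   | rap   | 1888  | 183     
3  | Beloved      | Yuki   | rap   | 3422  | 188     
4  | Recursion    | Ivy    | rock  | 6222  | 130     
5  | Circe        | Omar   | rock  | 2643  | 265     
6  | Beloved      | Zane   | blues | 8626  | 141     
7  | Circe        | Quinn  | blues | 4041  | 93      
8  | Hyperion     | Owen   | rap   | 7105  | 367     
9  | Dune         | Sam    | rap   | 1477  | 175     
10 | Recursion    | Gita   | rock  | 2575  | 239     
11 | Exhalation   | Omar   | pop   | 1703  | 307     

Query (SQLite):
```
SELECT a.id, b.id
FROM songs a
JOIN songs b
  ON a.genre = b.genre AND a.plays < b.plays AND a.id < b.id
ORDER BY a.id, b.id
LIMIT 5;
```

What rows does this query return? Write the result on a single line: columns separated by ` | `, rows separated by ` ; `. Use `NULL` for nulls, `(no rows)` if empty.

2 | 3 ; 2 | 8 ; 3 | 8

Pairs (a,b) with same genre, a.plays < b.plays, a.id < b.id.
genre groups: blues:{6,7} pop:{1,11} rap:{2,3,8,9} rock:{4,5,10}
Ordered by (a.id, b.id); first 5.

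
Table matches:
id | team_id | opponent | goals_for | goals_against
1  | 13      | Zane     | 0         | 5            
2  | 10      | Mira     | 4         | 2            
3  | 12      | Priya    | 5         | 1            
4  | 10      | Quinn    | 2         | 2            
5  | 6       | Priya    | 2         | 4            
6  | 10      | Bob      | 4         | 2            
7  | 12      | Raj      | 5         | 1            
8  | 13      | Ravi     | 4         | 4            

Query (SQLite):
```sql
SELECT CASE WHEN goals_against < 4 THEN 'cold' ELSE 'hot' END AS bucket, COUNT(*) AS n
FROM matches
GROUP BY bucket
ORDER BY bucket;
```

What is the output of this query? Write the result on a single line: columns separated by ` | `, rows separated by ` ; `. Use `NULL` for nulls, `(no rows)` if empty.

Bucket rows by goals_against < 4 → 'cold' else 'hot'; count each bucket.

cold | 5 ; hot | 3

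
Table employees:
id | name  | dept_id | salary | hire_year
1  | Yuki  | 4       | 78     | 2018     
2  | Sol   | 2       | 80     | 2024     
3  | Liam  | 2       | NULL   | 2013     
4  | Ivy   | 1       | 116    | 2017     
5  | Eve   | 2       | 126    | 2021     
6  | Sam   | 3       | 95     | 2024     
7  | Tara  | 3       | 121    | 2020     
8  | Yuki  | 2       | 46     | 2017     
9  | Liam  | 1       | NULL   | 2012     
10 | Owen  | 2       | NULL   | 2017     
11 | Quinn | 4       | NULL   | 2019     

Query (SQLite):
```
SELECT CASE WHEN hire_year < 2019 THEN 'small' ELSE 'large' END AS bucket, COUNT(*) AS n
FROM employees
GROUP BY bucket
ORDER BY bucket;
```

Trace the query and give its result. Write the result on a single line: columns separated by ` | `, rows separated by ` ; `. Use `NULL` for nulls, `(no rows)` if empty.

large | 5 ; small | 6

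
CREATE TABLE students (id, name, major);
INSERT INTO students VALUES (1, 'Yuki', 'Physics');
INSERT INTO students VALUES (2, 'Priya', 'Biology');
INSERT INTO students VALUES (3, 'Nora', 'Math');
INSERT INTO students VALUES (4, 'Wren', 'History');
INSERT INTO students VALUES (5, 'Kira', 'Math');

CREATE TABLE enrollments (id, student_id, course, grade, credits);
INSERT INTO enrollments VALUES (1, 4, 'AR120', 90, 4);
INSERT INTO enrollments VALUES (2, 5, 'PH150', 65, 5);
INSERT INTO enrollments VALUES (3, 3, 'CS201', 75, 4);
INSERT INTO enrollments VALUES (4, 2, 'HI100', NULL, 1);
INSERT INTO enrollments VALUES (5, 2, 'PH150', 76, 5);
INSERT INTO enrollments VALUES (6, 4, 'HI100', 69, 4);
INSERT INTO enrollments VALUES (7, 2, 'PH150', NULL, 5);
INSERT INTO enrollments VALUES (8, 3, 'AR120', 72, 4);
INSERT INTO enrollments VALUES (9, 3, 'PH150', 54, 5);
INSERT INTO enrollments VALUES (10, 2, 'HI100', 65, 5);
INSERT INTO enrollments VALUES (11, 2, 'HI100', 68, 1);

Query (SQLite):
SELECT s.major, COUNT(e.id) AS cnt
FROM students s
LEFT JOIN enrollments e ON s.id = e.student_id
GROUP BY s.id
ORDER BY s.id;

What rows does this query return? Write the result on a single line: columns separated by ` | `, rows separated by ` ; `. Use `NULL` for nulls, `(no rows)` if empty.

Physics | 0 ; Biology | 5 ; Math | 3 ; History | 2 ; Math | 1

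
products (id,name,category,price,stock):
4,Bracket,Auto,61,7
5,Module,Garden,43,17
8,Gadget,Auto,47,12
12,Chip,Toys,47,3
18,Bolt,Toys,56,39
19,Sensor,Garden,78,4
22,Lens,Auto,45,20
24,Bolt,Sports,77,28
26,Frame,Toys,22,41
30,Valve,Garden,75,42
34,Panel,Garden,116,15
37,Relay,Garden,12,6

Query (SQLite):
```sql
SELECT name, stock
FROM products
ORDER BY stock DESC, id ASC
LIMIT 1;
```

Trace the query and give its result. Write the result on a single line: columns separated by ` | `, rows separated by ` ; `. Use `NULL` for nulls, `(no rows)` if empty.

Sort by stock desc, tiebreak id asc: (42, id=30), (41, id=26), (39, id=18), (28, id=24) …. Take first 1.

Valve | 42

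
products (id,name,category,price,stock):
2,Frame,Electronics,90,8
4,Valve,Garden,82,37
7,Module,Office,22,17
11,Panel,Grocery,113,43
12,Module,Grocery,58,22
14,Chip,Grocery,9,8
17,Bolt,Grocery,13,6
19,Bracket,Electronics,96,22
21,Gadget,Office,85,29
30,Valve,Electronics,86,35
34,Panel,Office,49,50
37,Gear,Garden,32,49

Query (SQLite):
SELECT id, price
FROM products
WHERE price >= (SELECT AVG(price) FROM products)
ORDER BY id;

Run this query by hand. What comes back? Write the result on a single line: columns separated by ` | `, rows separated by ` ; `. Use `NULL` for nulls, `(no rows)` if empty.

Scalar subquery: AVG(price) over all products rows = 61.25.
Keep rows where price >= that value.

2 | 90 ; 4 | 82 ; 11 | 113 ; 19 | 96 ; 21 | 85 ; 30 | 86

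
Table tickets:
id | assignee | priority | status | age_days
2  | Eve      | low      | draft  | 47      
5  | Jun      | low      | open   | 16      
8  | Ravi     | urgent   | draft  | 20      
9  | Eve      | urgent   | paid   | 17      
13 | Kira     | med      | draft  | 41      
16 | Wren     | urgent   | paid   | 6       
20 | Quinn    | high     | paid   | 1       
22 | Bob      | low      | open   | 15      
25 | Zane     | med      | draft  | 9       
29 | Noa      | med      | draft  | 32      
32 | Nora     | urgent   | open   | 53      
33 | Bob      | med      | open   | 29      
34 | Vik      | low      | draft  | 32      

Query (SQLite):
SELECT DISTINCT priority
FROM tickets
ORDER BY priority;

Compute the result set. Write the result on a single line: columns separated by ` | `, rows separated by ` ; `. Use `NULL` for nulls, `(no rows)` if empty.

high ; low ; med ; urgent

Collect distinct priority values from tickets.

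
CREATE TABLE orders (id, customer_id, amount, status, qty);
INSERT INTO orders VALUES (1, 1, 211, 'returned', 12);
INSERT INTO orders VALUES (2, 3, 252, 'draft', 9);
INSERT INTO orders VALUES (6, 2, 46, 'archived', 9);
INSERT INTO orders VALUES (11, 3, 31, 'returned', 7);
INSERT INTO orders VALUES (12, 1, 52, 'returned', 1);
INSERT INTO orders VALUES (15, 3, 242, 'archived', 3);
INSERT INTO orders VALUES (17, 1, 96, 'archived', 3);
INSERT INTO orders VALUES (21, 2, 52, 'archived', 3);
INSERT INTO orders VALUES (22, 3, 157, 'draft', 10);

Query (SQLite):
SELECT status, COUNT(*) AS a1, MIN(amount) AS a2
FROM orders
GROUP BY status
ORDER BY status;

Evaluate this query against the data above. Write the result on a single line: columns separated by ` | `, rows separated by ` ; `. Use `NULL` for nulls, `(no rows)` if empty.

Group orders by status.
Per group compute: COUNT(*), MIN(amount).
  archived: ids {6, 15, 17, 21} → COUNT(*)=4, MIN(amount)=46
  draft: ids {2, 22} → COUNT(*)=2, MIN(amount)=157
  returned: ids {1, 11, 12} → COUNT(*)=3, MIN(amount)=31

archived | 4 | 46 ; draft | 2 | 157 ; returned | 3 | 31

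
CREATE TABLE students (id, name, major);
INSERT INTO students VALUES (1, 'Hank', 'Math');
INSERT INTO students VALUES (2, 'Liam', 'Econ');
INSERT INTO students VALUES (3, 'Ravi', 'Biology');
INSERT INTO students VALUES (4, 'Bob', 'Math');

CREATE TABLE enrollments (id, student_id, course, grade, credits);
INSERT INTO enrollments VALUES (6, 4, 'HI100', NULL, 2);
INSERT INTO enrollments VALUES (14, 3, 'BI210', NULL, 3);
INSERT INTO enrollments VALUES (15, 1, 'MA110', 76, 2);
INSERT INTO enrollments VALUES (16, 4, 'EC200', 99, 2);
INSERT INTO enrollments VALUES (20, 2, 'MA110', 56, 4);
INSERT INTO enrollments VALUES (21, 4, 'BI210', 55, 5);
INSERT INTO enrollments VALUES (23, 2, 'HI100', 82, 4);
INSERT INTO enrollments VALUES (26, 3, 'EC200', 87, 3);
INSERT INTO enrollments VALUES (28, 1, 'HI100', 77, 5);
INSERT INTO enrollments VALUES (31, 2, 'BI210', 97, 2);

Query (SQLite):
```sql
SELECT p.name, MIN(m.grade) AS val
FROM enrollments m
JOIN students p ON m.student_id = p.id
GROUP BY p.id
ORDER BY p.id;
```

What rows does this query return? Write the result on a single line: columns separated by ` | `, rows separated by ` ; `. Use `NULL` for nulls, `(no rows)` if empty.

Hank | 76 ; Liam | 56 ; Ravi | 87 ; Bob | 55

Join each enrollments row to its students via student_id.
Group joined rows by students.id; compute MIN(m.grade) per group.
  1: ids {15, 28} → MIN(m.grade)=76
  2: ids {20, 23, 31} → MIN(m.grade)=56
  3: ids {14, 26} → MIN(m.grade)=87
  4: ids {6, 16, 21} → MIN(m.grade)=55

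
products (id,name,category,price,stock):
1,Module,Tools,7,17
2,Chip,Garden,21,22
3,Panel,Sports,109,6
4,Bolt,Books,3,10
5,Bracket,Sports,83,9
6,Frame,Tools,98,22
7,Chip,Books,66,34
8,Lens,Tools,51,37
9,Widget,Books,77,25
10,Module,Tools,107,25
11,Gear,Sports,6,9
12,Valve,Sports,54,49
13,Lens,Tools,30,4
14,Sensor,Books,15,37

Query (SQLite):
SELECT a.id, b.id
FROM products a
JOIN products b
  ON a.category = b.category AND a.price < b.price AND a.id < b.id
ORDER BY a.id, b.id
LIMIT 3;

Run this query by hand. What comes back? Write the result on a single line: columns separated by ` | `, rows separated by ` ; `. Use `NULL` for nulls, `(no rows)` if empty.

Pairs (a,b) with same category, a.price < b.price, a.id < b.id.
category groups: Books:{4,7,9,14} Garden:{2} Sports:{3,5,11,12} Tools:{1,6,8,10,13}
Ordered by (a.id, b.id); first 3.

1 | 6 ; 1 | 8 ; 1 | 10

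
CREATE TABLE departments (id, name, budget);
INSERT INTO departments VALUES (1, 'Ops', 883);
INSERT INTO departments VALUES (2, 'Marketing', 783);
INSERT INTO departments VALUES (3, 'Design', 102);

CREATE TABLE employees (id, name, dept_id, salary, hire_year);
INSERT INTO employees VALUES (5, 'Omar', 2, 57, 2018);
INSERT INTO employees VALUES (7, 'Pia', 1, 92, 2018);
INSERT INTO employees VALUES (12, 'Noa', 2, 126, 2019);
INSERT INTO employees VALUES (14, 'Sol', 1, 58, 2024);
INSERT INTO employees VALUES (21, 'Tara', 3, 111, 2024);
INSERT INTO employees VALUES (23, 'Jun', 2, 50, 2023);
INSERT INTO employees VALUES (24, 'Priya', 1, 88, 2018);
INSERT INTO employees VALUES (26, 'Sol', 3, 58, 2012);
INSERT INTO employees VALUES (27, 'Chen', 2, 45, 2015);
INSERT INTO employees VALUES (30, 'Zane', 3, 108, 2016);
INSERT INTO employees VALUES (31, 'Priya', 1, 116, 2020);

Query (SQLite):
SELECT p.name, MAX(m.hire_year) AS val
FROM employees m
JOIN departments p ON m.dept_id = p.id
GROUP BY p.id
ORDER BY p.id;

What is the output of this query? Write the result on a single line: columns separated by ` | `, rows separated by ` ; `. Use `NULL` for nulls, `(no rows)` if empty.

Ops | 2024 ; Marketing | 2023 ; Design | 2024

Join each employees row to its departments via dept_id.
Group joined rows by departments.id; compute MAX(m.hire_year) per group.
  1: ids {7, 14, 24, 31} → MAX(m.hire_year)=2024
  2: ids {5, 12, 23, 27} → MAX(m.hire_year)=2023
  3: ids {21, 26, 30} → MAX(m.hire_year)=2024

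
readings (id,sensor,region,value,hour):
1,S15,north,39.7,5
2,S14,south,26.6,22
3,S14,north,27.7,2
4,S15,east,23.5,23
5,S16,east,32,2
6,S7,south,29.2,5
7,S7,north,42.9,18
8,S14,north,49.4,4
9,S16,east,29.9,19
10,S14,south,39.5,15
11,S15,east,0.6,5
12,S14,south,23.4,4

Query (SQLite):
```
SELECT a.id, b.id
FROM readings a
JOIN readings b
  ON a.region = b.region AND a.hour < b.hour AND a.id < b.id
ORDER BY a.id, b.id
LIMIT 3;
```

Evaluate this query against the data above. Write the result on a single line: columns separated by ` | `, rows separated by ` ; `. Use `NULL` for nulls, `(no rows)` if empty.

Pairs (a,b) with same region, a.hour < b.hour, a.id < b.id.
region groups: east:{4,5,9,11} north:{1,3,7,8} south:{2,6,10,12}
Ordered by (a.id, b.id); first 3.

1 | 7 ; 3 | 7 ; 3 | 8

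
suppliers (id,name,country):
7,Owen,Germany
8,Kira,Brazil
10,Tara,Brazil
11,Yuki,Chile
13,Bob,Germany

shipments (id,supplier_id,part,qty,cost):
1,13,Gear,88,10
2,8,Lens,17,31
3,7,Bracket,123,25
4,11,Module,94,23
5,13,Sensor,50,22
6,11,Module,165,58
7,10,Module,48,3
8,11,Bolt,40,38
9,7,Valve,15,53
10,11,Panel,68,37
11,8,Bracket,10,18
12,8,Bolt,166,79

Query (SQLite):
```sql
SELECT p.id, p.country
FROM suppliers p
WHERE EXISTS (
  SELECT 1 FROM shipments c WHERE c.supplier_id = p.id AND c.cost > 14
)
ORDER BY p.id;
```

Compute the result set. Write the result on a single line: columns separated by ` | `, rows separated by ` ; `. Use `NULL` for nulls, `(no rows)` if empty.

7 | Germany ; 8 | Brazil ; 11 | Chile ; 13 | Germany

For each suppliers row, check whether any shipments with matching supplier_id has cost > 14.
Keep rows where that is true.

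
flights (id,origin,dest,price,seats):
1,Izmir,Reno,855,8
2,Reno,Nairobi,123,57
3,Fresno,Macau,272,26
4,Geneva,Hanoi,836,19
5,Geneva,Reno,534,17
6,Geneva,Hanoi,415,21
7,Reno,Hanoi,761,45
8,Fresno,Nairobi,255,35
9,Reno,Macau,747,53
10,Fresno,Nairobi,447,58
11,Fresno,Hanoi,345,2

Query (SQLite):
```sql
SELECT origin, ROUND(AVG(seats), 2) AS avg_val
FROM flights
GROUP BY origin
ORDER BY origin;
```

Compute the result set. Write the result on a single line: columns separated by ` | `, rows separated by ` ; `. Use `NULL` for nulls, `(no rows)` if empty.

Fresno | 30.25 ; Geneva | 19 ; Izmir | 8 ; Reno | 51.67

Partition flights by origin; compute ROUND(AVG(seats), 2) within each group.
  Fresno: ids {3, 8, 10, 11} → ROUND(AVG(seats), 2)=30.25
  Geneva: ids {4, 5, 6} → ROUND(AVG(seats), 2)=19
  Izmir: ids {1} → ROUND(AVG(seats), 2)=8
  Reno: ids {2, 7, 9} → ROUND(AVG(seats), 2)=51.67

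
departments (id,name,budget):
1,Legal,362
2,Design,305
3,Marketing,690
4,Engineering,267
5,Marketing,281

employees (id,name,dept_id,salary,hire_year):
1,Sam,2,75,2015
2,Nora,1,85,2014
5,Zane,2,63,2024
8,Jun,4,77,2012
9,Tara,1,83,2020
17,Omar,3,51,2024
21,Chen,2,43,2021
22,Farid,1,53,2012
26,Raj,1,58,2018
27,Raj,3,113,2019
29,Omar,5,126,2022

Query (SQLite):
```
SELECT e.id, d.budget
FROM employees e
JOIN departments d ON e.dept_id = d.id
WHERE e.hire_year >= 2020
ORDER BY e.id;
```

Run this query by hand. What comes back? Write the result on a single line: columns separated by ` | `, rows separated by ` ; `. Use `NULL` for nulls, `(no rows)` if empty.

5 | 305 ; 9 | 362 ; 17 | 690 ; 21 | 305 ; 29 | 281

Each employees row matches the departments row where dept_id = departments.id.
Then keep rows with e.hire_year >= 2020.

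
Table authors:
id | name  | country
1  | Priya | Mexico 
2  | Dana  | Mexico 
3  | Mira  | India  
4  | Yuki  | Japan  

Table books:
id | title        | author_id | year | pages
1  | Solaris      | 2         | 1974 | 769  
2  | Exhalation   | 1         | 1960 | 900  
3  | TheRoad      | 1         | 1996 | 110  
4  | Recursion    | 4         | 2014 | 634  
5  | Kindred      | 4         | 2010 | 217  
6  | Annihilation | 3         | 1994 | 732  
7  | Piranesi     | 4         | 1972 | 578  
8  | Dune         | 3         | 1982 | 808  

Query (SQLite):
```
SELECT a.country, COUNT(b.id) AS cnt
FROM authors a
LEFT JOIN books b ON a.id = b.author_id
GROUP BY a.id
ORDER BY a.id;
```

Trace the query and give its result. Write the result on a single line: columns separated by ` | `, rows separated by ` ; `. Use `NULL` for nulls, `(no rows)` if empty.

Mexico | 2 ; Mexico | 1 ; India | 2 ; Japan | 3

LEFT JOIN keeps every authors row; unmatched ones get NULL for books columns.
Group by authors.id and compute COUNT(b.id). COUNT(col) of an all-NULL group is 0.
  1: ids {2, 3} → COUNT(b.id)=2
  2: ids {1} → COUNT(b.id)=1
  3: ids {6, 8} → COUNT(b.id)=2
  4: ids {4, 5, 7} → COUNT(b.id)=3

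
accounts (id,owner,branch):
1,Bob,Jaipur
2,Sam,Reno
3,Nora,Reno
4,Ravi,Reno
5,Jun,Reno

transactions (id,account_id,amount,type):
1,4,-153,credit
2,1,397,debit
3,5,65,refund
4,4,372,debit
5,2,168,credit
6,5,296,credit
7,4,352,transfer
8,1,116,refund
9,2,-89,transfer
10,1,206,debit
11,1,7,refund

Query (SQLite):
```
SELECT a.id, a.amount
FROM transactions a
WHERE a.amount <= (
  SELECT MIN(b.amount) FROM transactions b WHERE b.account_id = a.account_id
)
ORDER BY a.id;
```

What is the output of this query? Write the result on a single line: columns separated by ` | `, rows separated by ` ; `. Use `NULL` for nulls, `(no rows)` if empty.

1 | -153 ; 3 | 65 ; 9 | -89 ; 11 | 7

For each transactions row a, compute MIN(amount) over rows sharing a.account_id.
Keep row a if a.amount <= that per-group MIN.
  account_id=1: MIN(amount) = 7
  account_id=2: MIN(amount) = -89
  account_id=4: MIN(amount) = -153
  account_id=5: MIN(amount) = 65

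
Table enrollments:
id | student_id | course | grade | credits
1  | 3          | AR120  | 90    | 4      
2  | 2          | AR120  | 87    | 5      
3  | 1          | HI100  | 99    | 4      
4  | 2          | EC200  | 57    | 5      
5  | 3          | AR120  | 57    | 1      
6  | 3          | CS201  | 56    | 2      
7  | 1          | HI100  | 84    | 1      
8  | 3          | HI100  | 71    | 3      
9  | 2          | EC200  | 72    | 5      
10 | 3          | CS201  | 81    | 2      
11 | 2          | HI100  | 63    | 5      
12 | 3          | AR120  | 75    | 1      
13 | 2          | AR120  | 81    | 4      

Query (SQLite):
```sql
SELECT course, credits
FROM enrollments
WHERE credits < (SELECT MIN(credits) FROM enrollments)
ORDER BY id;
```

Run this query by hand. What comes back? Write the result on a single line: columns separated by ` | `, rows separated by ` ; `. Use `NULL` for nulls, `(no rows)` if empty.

(no rows)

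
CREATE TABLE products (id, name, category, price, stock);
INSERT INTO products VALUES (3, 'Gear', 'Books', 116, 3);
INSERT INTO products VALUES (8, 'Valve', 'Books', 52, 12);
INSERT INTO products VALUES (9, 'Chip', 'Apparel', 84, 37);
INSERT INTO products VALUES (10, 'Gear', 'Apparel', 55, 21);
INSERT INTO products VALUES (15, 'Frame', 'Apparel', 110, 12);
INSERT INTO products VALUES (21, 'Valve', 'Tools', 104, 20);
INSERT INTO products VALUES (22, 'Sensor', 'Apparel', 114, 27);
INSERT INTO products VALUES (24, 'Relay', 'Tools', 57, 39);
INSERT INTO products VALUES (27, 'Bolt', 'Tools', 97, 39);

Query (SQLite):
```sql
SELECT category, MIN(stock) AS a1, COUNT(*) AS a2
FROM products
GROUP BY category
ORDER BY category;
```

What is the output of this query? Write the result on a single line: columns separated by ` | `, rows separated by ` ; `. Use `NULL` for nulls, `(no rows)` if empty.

Group products by category.
Per group compute: MIN(stock), COUNT(*).
  Apparel: ids {9, 10, 15, 22} → MIN(stock)=12, COUNT(*)=4
  Books: ids {3, 8} → MIN(stock)=3, COUNT(*)=2
  Tools: ids {21, 24, 27} → MIN(stock)=20, COUNT(*)=3

Apparel | 12 | 4 ; Books | 3 | 2 ; Tools | 20 | 3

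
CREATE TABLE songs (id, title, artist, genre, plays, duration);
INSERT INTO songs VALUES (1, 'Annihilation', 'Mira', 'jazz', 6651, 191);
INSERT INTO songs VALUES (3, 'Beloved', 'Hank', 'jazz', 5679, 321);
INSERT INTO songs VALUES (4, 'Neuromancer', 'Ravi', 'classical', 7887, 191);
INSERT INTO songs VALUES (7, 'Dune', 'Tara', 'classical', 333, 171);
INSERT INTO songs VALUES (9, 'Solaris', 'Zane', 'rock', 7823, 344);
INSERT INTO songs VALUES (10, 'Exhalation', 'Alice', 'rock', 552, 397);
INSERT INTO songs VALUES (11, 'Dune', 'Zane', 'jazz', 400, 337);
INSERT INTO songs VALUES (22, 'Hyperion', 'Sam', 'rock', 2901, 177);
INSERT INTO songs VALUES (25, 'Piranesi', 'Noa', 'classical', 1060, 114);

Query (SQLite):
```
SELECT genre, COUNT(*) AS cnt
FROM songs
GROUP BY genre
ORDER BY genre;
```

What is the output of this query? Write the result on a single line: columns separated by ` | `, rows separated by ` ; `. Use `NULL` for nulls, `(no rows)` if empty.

Partition songs by genre; compute COUNT(*) within each group.
  classical: ids {4, 7, 25} → COUNT(*)=3
  jazz: ids {1, 3, 11} → COUNT(*)=3
  rock: ids {9, 10, 22} → COUNT(*)=3

classical | 3 ; jazz | 3 ; rock | 3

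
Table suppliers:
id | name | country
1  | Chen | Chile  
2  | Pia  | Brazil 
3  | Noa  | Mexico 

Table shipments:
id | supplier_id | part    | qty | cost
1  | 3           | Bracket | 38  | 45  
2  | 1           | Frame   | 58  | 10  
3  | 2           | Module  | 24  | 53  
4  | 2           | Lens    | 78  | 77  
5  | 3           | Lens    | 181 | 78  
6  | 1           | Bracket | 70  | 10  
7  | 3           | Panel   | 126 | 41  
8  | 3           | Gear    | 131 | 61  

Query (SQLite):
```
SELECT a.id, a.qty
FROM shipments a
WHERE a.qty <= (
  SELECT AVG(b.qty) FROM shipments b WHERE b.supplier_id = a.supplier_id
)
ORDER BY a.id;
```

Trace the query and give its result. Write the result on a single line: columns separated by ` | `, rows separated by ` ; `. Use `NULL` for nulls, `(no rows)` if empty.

1 | 38 ; 2 | 58 ; 3 | 24

For each shipments row a, compute AVG(qty) over rows sharing a.supplier_id.
Keep row a if a.qty <= that per-group AVG.
  supplier_id=1: AVG(qty) = 64.0
  supplier_id=2: AVG(qty) = 51.0
  supplier_id=3: AVG(qty) = 119.0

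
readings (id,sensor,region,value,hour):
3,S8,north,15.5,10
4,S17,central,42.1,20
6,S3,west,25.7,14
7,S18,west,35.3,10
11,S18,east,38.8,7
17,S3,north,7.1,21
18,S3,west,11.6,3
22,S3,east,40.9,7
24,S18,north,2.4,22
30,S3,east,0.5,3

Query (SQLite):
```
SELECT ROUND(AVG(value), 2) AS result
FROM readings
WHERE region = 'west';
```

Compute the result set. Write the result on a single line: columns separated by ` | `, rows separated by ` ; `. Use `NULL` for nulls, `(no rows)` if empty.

24.2

Rows where region='west' → value values: [25.7, 35.3, 11.6].
AVG = 72.6 / 3 (rounded to 2 dp).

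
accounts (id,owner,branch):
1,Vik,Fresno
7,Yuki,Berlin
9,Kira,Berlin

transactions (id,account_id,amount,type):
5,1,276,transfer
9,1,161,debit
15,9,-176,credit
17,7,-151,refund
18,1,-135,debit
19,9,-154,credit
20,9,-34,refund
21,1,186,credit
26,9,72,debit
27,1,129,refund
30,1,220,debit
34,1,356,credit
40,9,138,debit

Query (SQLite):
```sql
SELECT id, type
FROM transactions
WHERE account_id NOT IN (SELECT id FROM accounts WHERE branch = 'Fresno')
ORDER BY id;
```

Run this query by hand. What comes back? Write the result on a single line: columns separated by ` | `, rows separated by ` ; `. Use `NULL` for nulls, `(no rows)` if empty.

Inner query: accounts.id where branch = 'Fresno'.
Outer: keep transactions rows whose account_id is not in that set.
Inner query → {1}

15 | credit ; 17 | refund ; 19 | credit ; 20 | refund ; 26 | debit ; 40 | debit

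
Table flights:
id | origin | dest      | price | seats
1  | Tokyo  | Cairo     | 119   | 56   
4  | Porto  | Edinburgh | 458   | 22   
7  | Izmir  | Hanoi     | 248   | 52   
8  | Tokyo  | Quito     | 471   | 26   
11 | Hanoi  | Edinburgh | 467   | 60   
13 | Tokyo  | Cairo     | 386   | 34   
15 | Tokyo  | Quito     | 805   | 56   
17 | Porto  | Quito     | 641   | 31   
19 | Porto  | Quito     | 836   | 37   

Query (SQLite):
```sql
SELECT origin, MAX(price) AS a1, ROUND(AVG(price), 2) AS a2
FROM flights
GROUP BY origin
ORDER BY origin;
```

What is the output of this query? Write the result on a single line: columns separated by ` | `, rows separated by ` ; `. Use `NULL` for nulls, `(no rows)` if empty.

Group flights by origin.
Per group compute: MAX(price), ROUND(AVG(price), 2).
  Hanoi: ids {11} → MAX(price)=467, ROUND(AVG(price), 2)=467
  Izmir: ids {7} → MAX(price)=248, ROUND(AVG(price), 2)=248
  Porto: ids {4, 17, 19} → MAX(price)=836, ROUND(AVG(price), 2)=645
  Tokyo: ids {1, 8, 13, 15} → MAX(price)=805, ROUND(AVG(price), 2)=445.25

Hanoi | 467 | 467 ; Izmir | 248 | 248 ; Porto | 836 | 645 ; Tokyo | 805 | 445.25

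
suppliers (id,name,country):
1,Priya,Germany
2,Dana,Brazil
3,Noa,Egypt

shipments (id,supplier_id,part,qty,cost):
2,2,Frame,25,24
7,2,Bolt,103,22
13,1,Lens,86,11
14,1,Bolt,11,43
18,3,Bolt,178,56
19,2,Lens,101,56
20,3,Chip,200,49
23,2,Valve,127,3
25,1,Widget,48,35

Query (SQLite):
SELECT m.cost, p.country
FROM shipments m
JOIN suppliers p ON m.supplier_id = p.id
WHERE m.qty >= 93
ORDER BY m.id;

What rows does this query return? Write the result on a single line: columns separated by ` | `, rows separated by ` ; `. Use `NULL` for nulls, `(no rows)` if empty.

22 | Brazil ; 56 | Egypt ; 56 | Brazil ; 49 | Egypt ; 3 | Brazil

Each shipments row matches the suppliers row where supplier_id = suppliers.id.
Then keep rows with m.qty >= 93.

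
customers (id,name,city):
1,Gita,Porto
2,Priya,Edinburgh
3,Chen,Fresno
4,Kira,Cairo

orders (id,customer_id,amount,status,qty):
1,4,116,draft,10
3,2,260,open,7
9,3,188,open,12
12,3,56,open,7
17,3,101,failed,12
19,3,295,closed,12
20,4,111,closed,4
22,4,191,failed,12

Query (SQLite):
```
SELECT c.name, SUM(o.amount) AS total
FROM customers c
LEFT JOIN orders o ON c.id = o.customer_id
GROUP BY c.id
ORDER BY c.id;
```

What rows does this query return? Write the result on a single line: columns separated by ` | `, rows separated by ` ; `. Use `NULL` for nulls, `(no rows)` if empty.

LEFT JOIN keeps every customers row; unmatched ones get NULL for orders columns.
Group by customers.id and compute SUM(o.amount). SUM over an all-NULL group is NULL.
  1: ids {—} → SUM(o.amount)=NULL
  2: ids {3} → SUM(o.amount)=260
  3: ids {9, 12, 17, 19} → SUM(o.amount)=640
  4: ids {1, 20, 22} → SUM(o.amount)=418

Gita | NULL ; Priya | 260 ; Chen | 640 ; Kira | 418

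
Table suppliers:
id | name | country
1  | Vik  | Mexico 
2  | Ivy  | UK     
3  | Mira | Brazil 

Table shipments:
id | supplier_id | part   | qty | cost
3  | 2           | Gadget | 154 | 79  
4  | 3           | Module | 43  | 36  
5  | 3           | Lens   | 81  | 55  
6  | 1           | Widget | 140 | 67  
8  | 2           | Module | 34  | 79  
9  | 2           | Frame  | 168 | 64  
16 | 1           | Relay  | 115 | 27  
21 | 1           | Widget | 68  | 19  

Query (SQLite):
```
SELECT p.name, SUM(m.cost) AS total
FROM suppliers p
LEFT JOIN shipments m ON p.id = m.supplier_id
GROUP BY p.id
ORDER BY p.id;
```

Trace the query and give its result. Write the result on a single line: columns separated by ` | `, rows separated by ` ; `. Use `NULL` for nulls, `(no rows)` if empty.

LEFT JOIN keeps every suppliers row; unmatched ones get NULL for shipments columns.
Group by suppliers.id and compute SUM(m.cost). SUM over an all-NULL group is NULL.
  1: ids {6, 16, 21} → SUM(m.cost)=113
  2: ids {3, 8, 9} → SUM(m.cost)=222
  3: ids {4, 5} → SUM(m.cost)=91

Vik | 113 ; Ivy | 222 ; Mira | 91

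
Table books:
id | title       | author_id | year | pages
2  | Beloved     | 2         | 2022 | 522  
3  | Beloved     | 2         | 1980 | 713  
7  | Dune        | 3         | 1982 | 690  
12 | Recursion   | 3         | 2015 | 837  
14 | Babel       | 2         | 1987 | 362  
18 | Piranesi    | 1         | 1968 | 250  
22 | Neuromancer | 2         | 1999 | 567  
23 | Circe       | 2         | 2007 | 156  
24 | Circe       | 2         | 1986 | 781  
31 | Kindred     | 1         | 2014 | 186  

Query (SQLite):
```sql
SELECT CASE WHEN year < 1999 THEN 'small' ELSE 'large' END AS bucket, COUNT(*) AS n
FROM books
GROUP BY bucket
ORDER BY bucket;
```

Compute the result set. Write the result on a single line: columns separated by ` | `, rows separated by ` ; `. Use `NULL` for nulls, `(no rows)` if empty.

Bucket rows by year < 1999 → 'small' else 'large'; count each bucket.

large | 5 ; small | 5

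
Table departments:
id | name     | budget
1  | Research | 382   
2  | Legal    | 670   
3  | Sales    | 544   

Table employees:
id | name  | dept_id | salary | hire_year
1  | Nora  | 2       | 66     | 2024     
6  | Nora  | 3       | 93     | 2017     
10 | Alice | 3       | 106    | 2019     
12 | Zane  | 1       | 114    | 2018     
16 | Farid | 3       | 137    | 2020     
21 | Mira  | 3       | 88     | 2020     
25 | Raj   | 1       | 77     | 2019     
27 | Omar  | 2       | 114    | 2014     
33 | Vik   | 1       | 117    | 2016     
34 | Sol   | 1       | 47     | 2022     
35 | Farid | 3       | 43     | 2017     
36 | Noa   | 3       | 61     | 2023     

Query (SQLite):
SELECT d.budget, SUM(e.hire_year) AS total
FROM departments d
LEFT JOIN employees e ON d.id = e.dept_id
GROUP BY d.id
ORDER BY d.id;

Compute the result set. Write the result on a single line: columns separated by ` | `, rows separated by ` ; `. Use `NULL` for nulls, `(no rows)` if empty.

382 | 8075 ; 670 | 4038 ; 544 | 12116

LEFT JOIN keeps every departments row; unmatched ones get NULL for employees columns.
Group by departments.id and compute SUM(e.hire_year). SUM over an all-NULL group is NULL.
  1: ids {12, 25, 33, 34} → SUM(e.hire_year)=8075
  2: ids {1, 27} → SUM(e.hire_year)=4038
  3: ids {6, 10, 16, 21, 35, 36} → SUM(e.hire_year)=12116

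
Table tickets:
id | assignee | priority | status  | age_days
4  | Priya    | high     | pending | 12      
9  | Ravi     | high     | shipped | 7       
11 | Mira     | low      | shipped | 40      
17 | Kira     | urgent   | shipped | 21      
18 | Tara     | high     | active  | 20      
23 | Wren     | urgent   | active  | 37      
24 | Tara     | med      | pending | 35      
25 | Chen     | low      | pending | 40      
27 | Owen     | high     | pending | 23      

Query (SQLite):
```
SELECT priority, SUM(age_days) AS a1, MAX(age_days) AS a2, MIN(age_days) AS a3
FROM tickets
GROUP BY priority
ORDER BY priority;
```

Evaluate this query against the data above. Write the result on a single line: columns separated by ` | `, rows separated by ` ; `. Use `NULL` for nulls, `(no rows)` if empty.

high | 62 | 23 | 7 ; low | 80 | 40 | 40 ; med | 35 | 35 | 35 ; urgent | 58 | 37 | 21

Group tickets by priority.
Per group compute: SUM(age_days), MAX(age_days), MIN(age_days).
  high: ids {4, 9, 18, 27} → SUM(age_days)=62, MAX(age_days)=23, MIN(age_days)=7
  low: ids {11, 25} → SUM(age_days)=80, MAX(age_days)=40, MIN(age_days)=40
  med: ids {24} → SUM(age_days)=35, MAX(age_days)=35, MIN(age_days)=35
  urgent: ids {17, 23} → SUM(age_days)=58, MAX(age_days)=37, MIN(age_days)=21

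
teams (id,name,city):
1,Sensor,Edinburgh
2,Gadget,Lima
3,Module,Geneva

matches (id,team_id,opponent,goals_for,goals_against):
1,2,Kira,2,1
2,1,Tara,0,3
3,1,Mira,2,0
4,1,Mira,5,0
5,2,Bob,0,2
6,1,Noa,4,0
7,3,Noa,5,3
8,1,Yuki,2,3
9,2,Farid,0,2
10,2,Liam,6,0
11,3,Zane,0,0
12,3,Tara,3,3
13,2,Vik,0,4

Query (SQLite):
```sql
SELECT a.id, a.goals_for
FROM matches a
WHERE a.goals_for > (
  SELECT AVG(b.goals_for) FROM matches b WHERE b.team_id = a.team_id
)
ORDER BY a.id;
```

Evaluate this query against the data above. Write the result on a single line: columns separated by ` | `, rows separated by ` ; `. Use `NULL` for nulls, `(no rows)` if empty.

For each matches row a, compute AVG(goals_for) over rows sharing a.team_id.
Keep row a if a.goals_for > that per-group AVG.
  team_id=1: AVG(goals_for) = 2.6
  team_id=2: AVG(goals_for) = 1.6
  team_id=3: AVG(goals_for) = 2.666667

1 | 2 ; 4 | 5 ; 6 | 4 ; 7 | 5 ; 10 | 6 ; 12 | 3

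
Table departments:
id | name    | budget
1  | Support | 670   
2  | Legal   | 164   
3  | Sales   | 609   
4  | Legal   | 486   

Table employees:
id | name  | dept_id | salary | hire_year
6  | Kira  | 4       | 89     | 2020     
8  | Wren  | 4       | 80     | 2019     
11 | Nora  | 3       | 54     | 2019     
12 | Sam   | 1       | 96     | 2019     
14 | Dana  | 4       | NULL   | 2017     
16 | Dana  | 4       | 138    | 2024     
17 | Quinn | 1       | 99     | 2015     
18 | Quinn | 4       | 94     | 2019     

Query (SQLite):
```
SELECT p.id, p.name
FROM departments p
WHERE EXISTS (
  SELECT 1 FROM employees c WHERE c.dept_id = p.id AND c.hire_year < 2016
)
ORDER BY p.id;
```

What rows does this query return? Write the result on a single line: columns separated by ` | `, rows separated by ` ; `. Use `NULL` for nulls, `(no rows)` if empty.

For each departments row, check whether any employees with matching dept_id has hire_year < 2016.
Keep rows where that is true.

1 | Support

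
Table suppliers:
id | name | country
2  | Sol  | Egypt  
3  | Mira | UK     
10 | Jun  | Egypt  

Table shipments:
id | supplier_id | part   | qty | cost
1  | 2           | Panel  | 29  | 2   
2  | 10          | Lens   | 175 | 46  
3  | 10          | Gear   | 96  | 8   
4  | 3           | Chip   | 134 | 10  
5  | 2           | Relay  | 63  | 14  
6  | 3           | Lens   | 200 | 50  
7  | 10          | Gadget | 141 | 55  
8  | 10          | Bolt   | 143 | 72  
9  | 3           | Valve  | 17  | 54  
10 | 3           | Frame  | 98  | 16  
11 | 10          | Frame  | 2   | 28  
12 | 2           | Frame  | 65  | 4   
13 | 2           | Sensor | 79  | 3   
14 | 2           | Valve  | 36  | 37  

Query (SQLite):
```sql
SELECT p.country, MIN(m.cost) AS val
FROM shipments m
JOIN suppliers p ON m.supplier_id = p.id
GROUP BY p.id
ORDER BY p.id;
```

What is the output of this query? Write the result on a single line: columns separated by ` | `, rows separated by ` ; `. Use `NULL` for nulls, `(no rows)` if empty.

Egypt | 2 ; UK | 10 ; Egypt | 8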